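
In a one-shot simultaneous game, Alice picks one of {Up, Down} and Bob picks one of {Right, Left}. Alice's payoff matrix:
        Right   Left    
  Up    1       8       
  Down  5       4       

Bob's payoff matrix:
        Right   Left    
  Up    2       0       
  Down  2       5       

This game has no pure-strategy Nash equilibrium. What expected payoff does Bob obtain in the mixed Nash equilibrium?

2

In a mixed equilibrium Bob is indifferent between Right and Left; this condition fixes p.
  Bob's payoff to Right: p·2 + (1−p)·2 = 2
  Bob's payoff to Left: p·0 + (1−p)·5 = -5p + 5
  2 = -5p + 5  ⇒  5p = 3  ⇒  p = 3/5.
At equilibrium Bob is indifferent across columns, so Bob's payoff equals the payoff from Right: (3/5)·2 + (2/5)·2 = 2.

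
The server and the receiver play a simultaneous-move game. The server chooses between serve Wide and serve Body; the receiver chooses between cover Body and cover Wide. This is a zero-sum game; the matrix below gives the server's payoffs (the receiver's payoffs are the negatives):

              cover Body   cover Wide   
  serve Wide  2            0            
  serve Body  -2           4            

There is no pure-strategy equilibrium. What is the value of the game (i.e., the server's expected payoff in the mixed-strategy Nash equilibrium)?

For the server to be willing to mix, the server must be indifferent between serve Wide and serve Body, which pins down the receiver's mix.
  the server's payoff to serve Wide: q·2 + (1−q)·0 = 2q
  the server's payoff to serve Body: q·(-2) + (1−q)·4 = -6q + 4
  2q = -6q + 4  ⇒  8q = 4  ⇒  q = 1/2.
The value is the server's expected payoff against this mix (using serve Wide): (1/2)·2 + (1/2)·0 = 1.

v = 1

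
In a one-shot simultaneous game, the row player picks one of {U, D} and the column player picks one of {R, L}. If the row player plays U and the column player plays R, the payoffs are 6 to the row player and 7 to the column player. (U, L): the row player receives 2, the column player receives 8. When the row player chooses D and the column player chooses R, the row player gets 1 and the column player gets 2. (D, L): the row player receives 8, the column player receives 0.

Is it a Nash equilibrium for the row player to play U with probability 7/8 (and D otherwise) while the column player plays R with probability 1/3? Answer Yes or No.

No

Given the row player's mix p = 7/8, the column player's payoff from R is 51/8 but from L is 7. The column player strictly prefers L, so the column player would not mix.
So the proposed profile is not a Nash equilibrium.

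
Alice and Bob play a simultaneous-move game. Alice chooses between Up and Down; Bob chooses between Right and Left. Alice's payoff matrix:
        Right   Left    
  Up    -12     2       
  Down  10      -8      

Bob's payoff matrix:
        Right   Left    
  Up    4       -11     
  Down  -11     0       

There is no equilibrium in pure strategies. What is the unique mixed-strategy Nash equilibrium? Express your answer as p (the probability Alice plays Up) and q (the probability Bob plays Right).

In a mixed equilibrium Bob is indifferent between Right and Left; this condition fixes p.
  Bob's payoff to Right: p·4 + (1−p)·(-11) = 15p - 11
  Bob's payoff to Left: p·(-11) + (1−p)·0 = -11p
  15p - 11 = -11p  ⇒  26p = 11  ⇒  p = 11/26.
In a mixed equilibrium Alice is indifferent between Up and Down; this condition fixes q.
  Alice's payoff from Up: q·(-12) + (1−q)·2 = -14q + 2
  Alice's payoff from Down: q·10 + (1−q)·(-8) = 18q - 8
  -14q + 2 = 18q - 8  ⇒  -32q = -10  ⇒  q = 5/16.

p = 11/26, q = 5/16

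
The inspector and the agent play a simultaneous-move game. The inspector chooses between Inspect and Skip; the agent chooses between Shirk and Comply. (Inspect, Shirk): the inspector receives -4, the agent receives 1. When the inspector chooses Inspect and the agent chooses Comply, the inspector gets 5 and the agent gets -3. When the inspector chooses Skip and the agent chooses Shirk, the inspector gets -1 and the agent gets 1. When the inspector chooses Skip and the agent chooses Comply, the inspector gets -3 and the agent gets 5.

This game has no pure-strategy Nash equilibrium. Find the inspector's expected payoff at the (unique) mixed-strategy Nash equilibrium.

-17/11

The inspector's indifference between Inspect and Skip determines the agent's mixing probability q:
  the inspector's payoff from Inspect: q·(-4) + (1−q)·5 = -9q + 5
  the inspector's payoff from Skip: q·(-1) + (1−q)·(-3) = 2q - 3
  -9q + 5 = 2q - 3  ⇒  -11q = -8  ⇒  q = 8/11.
At equilibrium the inspector is indifferent across rows, so the inspector's payoff equals the payoff from Inspect: (8/11)·(-4) + (3/11)·5 = -17/11.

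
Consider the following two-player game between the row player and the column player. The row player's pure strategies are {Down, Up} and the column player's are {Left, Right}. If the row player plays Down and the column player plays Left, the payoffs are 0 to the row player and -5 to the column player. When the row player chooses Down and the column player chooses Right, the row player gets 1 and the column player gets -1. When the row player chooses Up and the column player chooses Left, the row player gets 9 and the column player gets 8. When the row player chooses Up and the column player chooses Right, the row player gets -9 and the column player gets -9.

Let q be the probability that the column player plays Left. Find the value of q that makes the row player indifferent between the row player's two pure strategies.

q = 10/19

In a mixed equilibrium the row player is indifferent between Down and Up; this condition fixes q.
  the row player's payoff to Down: q·0 + (1−q)·1 = -q + 1
  the row player's payoff to Up: q·9 + (1−q)·(-9) = 18q - 9
  -q + 1 = 18q - 9  ⇒  -19q = -10  ⇒  q = 10/19.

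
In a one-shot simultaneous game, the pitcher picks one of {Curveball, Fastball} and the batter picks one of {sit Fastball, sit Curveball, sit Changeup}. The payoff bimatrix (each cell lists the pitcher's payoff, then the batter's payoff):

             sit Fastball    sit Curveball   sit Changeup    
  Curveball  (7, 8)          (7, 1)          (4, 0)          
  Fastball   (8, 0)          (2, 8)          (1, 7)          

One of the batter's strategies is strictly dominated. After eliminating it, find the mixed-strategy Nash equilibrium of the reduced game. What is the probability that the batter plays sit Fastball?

q = 5/6

The batter's strategy sit Changeup is strictly dominated by sit Curveball: 1 > 0 and 8 > 7. Eliminate sit Changeup.
Set the pitcher's expected payoff from Curveball equal to that from Fastball:
  the pitcher's payoff from Curveball: q·7 + (1−q)·7 = 7
  the pitcher's payoff from Fastball: q·8 + (1−q)·2 = 6q + 2
  7 = 6q + 2  ⇒  -6q = -5  ⇒  q = 5/6.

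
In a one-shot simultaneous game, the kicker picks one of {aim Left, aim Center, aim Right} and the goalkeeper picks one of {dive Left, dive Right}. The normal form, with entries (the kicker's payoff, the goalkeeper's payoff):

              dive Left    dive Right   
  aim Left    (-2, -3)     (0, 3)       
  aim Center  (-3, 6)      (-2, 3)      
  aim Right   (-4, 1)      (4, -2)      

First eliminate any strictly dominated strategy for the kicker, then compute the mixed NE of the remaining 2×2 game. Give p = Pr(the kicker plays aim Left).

The kicker's strategy aim Center is strictly dominated by aim Left: -2 > -3 and 0 > -2. Eliminate aim Center.
In a mixed equilibrium the goalkeeper is indifferent between dive Left and dive Right; this condition fixes p.
  the goalkeeper's payoff to dive Left: p·(-3) + (1−p)·1 = -4p + 1
  the goalkeeper's payoff to dive Right: p·3 + (1−p)·(-2) = 5p - 2
  -4p + 1 = 5p - 2  ⇒  -9p = -3  ⇒  p = 1/3.

p = 1/3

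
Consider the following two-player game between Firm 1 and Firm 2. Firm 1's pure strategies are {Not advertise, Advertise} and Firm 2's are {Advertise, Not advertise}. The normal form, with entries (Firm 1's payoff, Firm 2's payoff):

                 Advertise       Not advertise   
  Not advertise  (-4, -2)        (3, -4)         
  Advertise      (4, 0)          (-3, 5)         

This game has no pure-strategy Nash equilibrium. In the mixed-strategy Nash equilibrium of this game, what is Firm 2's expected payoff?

Firm 2's indifference between Advertise and Not advertise determines Firm 1's mixing probability p:
  Firm 2's expected payoff from Advertise: p·(-2) + (1−p)·0 = -2p
  Firm 2's expected payoff from Not advertise: p·(-4) + (1−p)·5 = -9p + 5
  -2p = -9p + 5  ⇒  7p = 5  ⇒  p = 5/7.
At equilibrium Firm 2 is indifferent across columns, so Firm 2's payoff equals the payoff from Advertise: (5/7)·(-2) + (2/7)·0 = -10/7.

-10/7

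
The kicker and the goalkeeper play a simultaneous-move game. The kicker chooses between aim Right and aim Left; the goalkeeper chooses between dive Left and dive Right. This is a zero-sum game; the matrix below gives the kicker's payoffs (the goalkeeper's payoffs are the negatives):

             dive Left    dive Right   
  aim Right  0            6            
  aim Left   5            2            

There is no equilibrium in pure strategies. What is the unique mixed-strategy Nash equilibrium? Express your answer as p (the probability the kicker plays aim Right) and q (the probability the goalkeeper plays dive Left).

The goalkeeper's indifference between dive Left and dive Right determines the kicker's mixing probability p:
  the goalkeeper's payoff from dive Left: p·0 + (1−p)·(-5) = 5p - 5
  the goalkeeper's payoff from dive Right: p·(-6) + (1−p)·(-2) = -4p - 2
  5p - 5 = -4p - 2  ⇒  9p = 3  ⇒  p = 1/3.
The goalkeeper's mix must leave the kicker indifferent between aim Right and aim Left.
  the kicker's payoff to aim Right: q·0 + (1−q)·6 = -6q + 6
  the kicker's payoff to aim Left: q·5 + (1−q)·2 = 3q + 2
  -6q + 6 = 3q + 2  ⇒  -9q = -4  ⇒  q = 4/9.

p = 1/3, q = 4/9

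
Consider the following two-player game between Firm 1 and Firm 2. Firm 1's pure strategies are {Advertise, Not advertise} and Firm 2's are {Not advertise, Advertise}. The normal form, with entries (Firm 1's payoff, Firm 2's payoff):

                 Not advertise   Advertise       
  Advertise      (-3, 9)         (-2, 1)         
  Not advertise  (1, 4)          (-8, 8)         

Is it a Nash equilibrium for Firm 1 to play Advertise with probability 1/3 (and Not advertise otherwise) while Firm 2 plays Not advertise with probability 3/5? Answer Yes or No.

Yes

Check Firm 2's indifference given Firm 1's mix p = 1/3:
  payoff from Not advertise = 17/3; payoff from Advertise = 17/3 — equal.
Check Firm 1's indifference given Firm 2's mix q = 3/5:
  payoff from Advertise = -13/5; payoff from Not advertise = -13/5 — equal.
Both players are indifferent, so neither can profitably deviate.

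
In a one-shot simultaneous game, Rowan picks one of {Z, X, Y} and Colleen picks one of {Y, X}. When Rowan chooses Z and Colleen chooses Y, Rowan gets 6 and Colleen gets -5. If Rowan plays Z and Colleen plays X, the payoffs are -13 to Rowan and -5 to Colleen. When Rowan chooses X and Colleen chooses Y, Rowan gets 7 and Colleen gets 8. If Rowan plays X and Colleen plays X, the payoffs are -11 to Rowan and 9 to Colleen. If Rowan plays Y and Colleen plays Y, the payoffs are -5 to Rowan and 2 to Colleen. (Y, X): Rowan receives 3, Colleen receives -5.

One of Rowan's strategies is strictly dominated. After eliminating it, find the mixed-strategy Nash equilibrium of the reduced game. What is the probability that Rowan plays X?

Rowan's strategy Z is strictly dominated by X: 7 > 6 and -11 > -13. Eliminate Z.
For Colleen to be willing to mix, Colleen must be indifferent between Y and X, which pins down Rowan's mix.
  Colleen's payoff to Y: p·8 + (1−p)·2 = 6p + 2
  Colleen's payoff to X: p·9 + (1−p)·(-5) = 14p - 5
  6p + 2 = 14p - 5  ⇒  -8p = -7  ⇒  p = 7/8.

p = 7/8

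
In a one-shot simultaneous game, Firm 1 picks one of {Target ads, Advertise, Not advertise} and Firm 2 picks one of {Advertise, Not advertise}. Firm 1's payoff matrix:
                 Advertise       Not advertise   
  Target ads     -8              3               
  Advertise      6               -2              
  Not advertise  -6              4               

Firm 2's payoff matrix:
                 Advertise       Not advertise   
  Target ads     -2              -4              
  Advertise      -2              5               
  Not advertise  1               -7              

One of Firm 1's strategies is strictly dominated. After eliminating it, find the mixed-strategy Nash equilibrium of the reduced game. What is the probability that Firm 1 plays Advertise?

Firm 1's strategy Target ads is strictly dominated by Not advertise: -6 > -8 and 4 > 3. Eliminate Target ads.
Firm 1's mix must leave Firm 2 indifferent between Advertise and Not advertise.
  Firm 2's payoff from Advertise: p·(-2) + (1−p)·1 = -3p + 1
  Firm 2's payoff from Not advertise: p·5 + (1−p)·(-7) = 12p - 7
  -3p + 1 = 12p - 7  ⇒  -15p = -8  ⇒  p = 8/15.

p = 8/15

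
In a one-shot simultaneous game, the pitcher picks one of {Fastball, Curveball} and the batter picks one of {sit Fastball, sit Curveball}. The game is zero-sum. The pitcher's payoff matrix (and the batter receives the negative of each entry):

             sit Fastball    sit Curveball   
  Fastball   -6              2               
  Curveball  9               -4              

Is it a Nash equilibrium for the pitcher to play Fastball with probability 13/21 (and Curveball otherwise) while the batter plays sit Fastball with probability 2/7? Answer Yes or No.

Check the batter's indifference given the pitcher's mix p = 13/21:
  payoff from sit Fastball = 2/7; payoff from sit Curveball = 2/7 — equal.
Check the pitcher's indifference given the batter's mix q = 2/7:
  payoff from Fastball = -2/7; payoff from Curveball = -2/7 — equal.
Both players are indifferent, so neither can profitably deviate.

Yes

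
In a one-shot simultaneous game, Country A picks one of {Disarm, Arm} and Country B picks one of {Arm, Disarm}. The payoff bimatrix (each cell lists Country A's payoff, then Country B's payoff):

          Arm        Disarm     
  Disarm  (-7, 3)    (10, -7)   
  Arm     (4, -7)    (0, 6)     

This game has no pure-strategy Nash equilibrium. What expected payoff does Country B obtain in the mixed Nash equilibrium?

In a mixed equilibrium Country B is indifferent between Arm and Disarm; this condition fixes p.
  Country B's expected payoff from Arm: p·3 + (1−p)·(-7) = 10p - 7
  Country B's expected payoff from Disarm: p·(-7) + (1−p)·6 = -13p + 6
  10p - 7 = -13p + 6  ⇒  23p = 13  ⇒  p = 13/23.
At equilibrium Country B is indifferent across columns, so Country B's payoff equals the payoff from Arm: (13/23)·3 + (10/23)·(-7) = -31/23.

-31/23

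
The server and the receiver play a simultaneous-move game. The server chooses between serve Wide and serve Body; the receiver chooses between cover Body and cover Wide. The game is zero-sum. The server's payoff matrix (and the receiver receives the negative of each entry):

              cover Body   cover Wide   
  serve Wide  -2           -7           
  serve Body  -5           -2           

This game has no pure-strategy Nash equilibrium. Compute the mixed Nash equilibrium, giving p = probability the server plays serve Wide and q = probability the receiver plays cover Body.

p = 3/8, q = 5/8

The server's mix must leave the receiver indifferent between cover Body and cover Wide.
  the receiver's expected payoff from cover Body: p·2 + (1−p)·5 = -3p + 5
  the receiver's expected payoff from cover Wide: p·7 + (1−p)·2 = 5p + 2
  -3p + 5 = 5p + 2  ⇒  -8p = -3  ⇒  p = 3/8.
The receiver's mix must leave the server indifferent between serve Wide and serve Body.
  the server's payoff to serve Wide: q·(-2) + (1−q)·(-7) = 5q - 7
  the server's payoff to serve Body: q·(-5) + (1−q)·(-2) = -3q - 2
  5q - 7 = -3q - 2  ⇒  8q = 5  ⇒  q = 5/8.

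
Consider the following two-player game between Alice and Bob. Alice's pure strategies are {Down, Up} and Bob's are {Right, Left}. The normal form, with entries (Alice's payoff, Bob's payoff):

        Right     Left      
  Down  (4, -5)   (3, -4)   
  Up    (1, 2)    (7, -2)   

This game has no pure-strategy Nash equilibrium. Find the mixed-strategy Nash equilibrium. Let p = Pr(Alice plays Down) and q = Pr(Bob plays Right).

Bob's indifference between Right and Left determines Alice's mixing probability p:
  Bob's payoff to Right: p·(-5) + (1−p)·2 = -7p + 2
  Bob's payoff to Left: p·(-4) + (1−p)·(-2) = -2p - 2
  -7p + 2 = -2p - 2  ⇒  -5p = -4  ⇒  p = 4/5.
Alice's indifference between Down and Up determines Bob's mixing probability q:
  Alice's expected payoff from Down: q·4 + (1−q)·3 = q + 3
  Alice's expected payoff from Up: q·1 + (1−q)·7 = -6q + 7
  q + 3 = -6q + 7  ⇒  7q = 4  ⇒  q = 4/7.

p = 4/5, q = 4/7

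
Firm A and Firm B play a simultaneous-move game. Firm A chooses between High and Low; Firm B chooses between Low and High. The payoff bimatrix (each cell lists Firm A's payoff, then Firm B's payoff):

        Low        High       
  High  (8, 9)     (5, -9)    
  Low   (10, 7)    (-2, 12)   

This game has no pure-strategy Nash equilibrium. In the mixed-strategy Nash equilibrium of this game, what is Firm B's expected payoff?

For Firm B to be willing to mix, Firm B must be indifferent between Low and High, which pins down Firm A's mix.
  Firm B's payoff to Low: p·9 + (1−p)·7 = 2p + 7
  Firm B's payoff to High: p·(-9) + (1−p)·12 = -21p + 12
  2p + 7 = -21p + 12  ⇒  23p = 5  ⇒  p = 5/23.
At equilibrium Firm B is indifferent across columns, so Firm B's payoff equals the payoff from Low: (5/23)·9 + (18/23)·7 = 171/23.

171/23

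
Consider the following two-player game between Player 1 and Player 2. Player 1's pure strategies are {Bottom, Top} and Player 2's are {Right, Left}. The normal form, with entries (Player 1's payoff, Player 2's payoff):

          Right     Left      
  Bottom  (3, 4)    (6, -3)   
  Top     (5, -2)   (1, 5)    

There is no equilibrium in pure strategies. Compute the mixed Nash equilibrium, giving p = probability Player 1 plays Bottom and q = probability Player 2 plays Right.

p = 1/2, q = 5/7

In a mixed equilibrium Player 2 is indifferent between Right and Left; this condition fixes p.
  Player 2's expected payoff from Right: p·4 + (1−p)·(-2) = 6p - 2
  Player 2's expected payoff from Left: p·(-3) + (1−p)·5 = -8p + 5
  6p - 2 = -8p + 5  ⇒  14p = 7  ⇒  p = 1/2.
For Player 1 to be willing to mix, Player 1 must be indifferent between Bottom and Top, which pins down Player 2's mix.
  Player 1's payoff from Bottom: q·3 + (1−q)·6 = -3q + 6
  Player 1's payoff from Top: q·5 + (1−q)·1 = 4q + 1
  -3q + 6 = 4q + 1  ⇒  -7q = -5  ⇒  q = 5/7.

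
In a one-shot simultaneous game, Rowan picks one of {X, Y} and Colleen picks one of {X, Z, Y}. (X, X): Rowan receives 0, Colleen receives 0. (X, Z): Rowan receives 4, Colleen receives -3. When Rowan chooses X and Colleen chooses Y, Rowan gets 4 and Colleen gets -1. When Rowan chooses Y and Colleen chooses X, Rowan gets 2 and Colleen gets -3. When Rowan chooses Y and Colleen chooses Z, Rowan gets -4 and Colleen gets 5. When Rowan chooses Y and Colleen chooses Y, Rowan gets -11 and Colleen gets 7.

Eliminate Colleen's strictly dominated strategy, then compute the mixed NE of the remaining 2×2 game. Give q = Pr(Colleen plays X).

q = 15/17

Colleen's strategy Z is strictly dominated by Y: -1 > -3 and 7 > 5. Eliminate Z.
Rowan's indifference between X and Y determines Colleen's mixing probability q:
  Rowan's payoff to X: q·0 + (1−q)·4 = -4q + 4
  Rowan's payoff to Y: q·2 + (1−q)·(-11) = 13q - 11
  -4q + 4 = 13q - 11  ⇒  -17q = -15  ⇒  q = 15/17.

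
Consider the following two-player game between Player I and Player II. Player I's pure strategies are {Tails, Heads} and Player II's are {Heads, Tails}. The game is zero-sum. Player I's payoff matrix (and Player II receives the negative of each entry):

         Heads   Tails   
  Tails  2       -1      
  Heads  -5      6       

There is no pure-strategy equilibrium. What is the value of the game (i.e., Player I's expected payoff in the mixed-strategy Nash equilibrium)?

Player I's indifference between Tails and Heads determines Player II's mixing probability q:
  Player I's expected payoff from Tails: q·2 + (1−q)·(-1) = 3q - 1
  Player I's expected payoff from Heads: q·(-5) + (1−q)·6 = -11q + 6
  3q - 1 = -11q + 6  ⇒  14q = 7  ⇒  q = 1/2.
The value is Player I's expected payoff against this mix (using Tails): (1/2)·2 + (1/2)·(-1) = 1/2.

v = 1/2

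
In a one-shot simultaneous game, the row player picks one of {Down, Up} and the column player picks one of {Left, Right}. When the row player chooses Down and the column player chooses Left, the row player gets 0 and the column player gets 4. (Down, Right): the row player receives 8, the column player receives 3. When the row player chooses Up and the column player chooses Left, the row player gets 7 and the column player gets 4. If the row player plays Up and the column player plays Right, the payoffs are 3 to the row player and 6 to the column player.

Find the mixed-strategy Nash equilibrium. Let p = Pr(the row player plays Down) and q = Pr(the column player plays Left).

Set the column player's expected payoff from Left equal to that from Right:
  the column player's payoff to Left: p·4 + (1−p)·4 = 4
  the column player's payoff to Right: p·3 + (1−p)·6 = -3p + 6
  4 = -3p + 6  ⇒  3p = 2  ⇒  p = 2/3.
The row player's indifference between Down and Up determines the column player's mixing probability q:
  the row player's payoff from Down: q·0 + (1−q)·8 = -8q + 8
  the row player's payoff from Up: q·7 + (1−q)·3 = 4q + 3
  -8q + 8 = 4q + 3  ⇒  -12q = -5  ⇒  q = 5/12.

p = 2/3, q = 5/12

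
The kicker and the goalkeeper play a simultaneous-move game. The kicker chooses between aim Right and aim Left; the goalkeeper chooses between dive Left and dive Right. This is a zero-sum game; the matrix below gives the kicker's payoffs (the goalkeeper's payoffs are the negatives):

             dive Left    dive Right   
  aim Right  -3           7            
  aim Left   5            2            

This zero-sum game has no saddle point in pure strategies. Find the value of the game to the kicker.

For the kicker to be willing to mix, the kicker must be indifferent between aim Right and aim Left, which pins down the goalkeeper's mix.
  the kicker's payoff from aim Right: q·(-3) + (1−q)·7 = -10q + 7
  the kicker's payoff from aim Left: q·5 + (1−q)·2 = 3q + 2
  -10q + 7 = 3q + 2  ⇒  -13q = -5  ⇒  q = 5/13.
The value is the kicker's expected payoff against this mix (using aim Right): (5/13)·(-3) + (8/13)·7 = 41/13.

v = 41/13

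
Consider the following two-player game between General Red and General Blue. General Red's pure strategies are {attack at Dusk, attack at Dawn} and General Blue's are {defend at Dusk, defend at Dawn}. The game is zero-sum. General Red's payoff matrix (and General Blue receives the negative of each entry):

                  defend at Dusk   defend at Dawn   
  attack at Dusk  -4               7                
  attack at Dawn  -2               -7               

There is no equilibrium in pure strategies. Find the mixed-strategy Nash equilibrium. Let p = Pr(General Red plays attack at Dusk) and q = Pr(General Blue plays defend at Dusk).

Set General Blue's expected payoff from defend at Dusk equal to that from defend at Dawn:
  General Blue's payoff to defend at Dusk: p·4 + (1−p)·2 = 2p + 2
  General Blue's payoff to defend at Dawn: p·(-7) + (1−p)·7 = -14p + 7
  2p + 2 = -14p + 7  ⇒  16p = 5  ⇒  p = 5/16.
For General Red to be willing to mix, General Red must be indifferent between attack at Dusk and attack at Dawn, which pins down General Blue's mix.
  General Red's payoff from attack at Dusk: q·(-4) + (1−q)·7 = -11q + 7
  General Red's payoff from attack at Dawn: q·(-2) + (1−q)·(-7) = 5q - 7
  -11q + 7 = 5q - 7  ⇒  -16q = -14  ⇒  q = 7/8.

p = 5/16, q = 7/8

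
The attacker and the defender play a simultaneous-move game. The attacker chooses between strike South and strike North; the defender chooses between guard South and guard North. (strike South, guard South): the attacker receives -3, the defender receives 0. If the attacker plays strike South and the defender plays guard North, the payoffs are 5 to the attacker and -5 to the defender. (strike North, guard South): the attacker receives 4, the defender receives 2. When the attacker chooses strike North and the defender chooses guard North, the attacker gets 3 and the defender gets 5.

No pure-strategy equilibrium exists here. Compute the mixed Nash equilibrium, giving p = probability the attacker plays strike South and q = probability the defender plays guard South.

The defender's indifference between guard South and guard North determines the attacker's mixing probability p:
  the defender's payoff from guard South: p·0 + (1−p)·2 = -2p + 2
  the defender's payoff from guard North: p·(-5) + (1−p)·5 = -10p + 5
  -2p + 2 = -10p + 5  ⇒  8p = 3  ⇒  p = 3/8.
Set the attacker's expected payoff from strike South equal to that from strike North:
  the attacker's expected payoff from strike South: q·(-3) + (1−q)·5 = -8q + 5
  the attacker's expected payoff from strike North: q·4 + (1−q)·3 = q + 3
  -8q + 5 = q + 3  ⇒  -9q = -2  ⇒  q = 2/9.

p = 3/8, q = 2/9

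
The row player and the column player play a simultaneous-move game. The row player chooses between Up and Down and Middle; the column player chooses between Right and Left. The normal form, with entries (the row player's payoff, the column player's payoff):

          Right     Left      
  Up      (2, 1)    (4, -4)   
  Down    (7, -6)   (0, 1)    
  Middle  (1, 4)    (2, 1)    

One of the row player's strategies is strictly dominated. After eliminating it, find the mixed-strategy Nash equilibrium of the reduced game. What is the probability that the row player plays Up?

p = 7/12

The row player's strategy Middle is strictly dominated by Up: 2 > 1 and 4 > 2. Eliminate Middle.
The column player's indifference between Right and Left determines the row player's mixing probability p:
  the column player's payoff from Right: p·1 + (1−p)·(-6) = 7p - 6
  the column player's payoff from Left: p·(-4) + (1−p)·1 = -5p + 1
  7p - 6 = -5p + 1  ⇒  12p = 7  ⇒  p = 7/12.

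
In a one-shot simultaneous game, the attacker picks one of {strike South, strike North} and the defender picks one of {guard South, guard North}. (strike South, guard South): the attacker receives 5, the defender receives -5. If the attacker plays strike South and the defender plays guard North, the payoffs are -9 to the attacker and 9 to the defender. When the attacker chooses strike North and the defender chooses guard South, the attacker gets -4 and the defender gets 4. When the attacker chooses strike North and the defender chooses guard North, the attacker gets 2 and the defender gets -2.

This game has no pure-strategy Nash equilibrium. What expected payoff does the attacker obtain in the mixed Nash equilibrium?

The defender's mix must leave the attacker indifferent between strike South and strike North.
  the attacker's payoff to strike South: q·5 + (1−q)·(-9) = 14q - 9
  the attacker's payoff to strike North: q·(-4) + (1−q)·2 = -6q + 2
  14q - 9 = -6q + 2  ⇒  20q = 11  ⇒  q = 11/20.
At equilibrium the attacker is indifferent across rows, so the attacker's payoff equals the payoff from strike South: (11/20)·5 + (9/20)·(-9) = -13/10.

-13/10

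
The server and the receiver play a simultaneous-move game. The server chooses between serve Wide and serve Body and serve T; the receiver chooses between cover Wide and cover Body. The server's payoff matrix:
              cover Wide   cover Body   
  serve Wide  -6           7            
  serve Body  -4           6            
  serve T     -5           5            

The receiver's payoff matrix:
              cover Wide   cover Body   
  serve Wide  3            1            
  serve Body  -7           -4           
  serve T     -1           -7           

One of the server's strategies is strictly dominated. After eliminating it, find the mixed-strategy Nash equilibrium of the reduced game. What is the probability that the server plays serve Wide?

p = 3/5

The server's strategy serve T is strictly dominated by serve Body: -4 > -5 and 6 > 5. Eliminate serve T.
The server's mix must leave the receiver indifferent between cover Wide and cover Body.
  the receiver's payoff to cover Wide: p·3 + (1−p)·(-7) = 10p - 7
  the receiver's payoff to cover Body: p·1 + (1−p)·(-4) = 5p - 4
  10p - 7 = 5p - 4  ⇒  5p = 3  ⇒  p = 3/5.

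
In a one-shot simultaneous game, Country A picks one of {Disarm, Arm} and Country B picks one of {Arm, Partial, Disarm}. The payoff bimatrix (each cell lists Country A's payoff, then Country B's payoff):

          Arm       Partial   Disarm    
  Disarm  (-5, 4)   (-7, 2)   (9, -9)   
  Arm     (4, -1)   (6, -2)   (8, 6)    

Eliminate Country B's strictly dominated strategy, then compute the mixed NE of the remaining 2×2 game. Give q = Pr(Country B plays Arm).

Country B's strategy Partial is strictly dominated by Arm: 4 > 2 and -1 > -2. Eliminate Partial.
Country B's mix must leave Country A indifferent between Disarm and Arm.
  Country A's expected payoff from Disarm: q·(-5) + (1−q)·9 = -14q + 9
  Country A's expected payoff from Arm: q·4 + (1−q)·8 = -4q + 8
  -14q + 9 = -4q + 8  ⇒  -10q = -1  ⇒  q = 1/10.

q = 1/10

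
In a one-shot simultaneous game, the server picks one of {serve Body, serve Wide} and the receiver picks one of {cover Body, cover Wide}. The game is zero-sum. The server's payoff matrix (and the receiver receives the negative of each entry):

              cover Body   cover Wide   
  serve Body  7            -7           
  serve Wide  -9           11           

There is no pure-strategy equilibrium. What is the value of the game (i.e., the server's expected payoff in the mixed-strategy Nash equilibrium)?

The server's indifference between serve Body and serve Wide determines the receiver's mixing probability q:
  the server's payoff from serve Body: q·7 + (1−q)·(-7) = 14q - 7
  the server's payoff from serve Wide: q·(-9) + (1−q)·11 = -20q + 11
  14q - 7 = -20q + 11  ⇒  34q = 18  ⇒  q = 9/17.
The value is the server's expected payoff against this mix (using serve Body): (9/17)·7 + (8/17)·(-7) = 7/17.

v = 7/17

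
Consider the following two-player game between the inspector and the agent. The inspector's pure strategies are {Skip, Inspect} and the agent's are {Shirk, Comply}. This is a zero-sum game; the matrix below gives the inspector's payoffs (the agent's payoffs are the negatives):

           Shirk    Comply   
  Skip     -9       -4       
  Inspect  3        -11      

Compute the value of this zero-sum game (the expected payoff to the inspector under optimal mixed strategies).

v = -111/19

For the inspector to be willing to mix, the inspector must be indifferent between Skip and Inspect, which pins down the agent's mix.
  the inspector's expected payoff from Skip: q·(-9) + (1−q)·(-4) = -5q - 4
  the inspector's expected payoff from Inspect: q·3 + (1−q)·(-11) = 14q - 11
  -5q - 4 = 14q - 11  ⇒  -19q = -7  ⇒  q = 7/19.
The value is the inspector's expected payoff against this mix (using Skip): (7/19)·(-9) + (12/19)·(-4) = -111/19.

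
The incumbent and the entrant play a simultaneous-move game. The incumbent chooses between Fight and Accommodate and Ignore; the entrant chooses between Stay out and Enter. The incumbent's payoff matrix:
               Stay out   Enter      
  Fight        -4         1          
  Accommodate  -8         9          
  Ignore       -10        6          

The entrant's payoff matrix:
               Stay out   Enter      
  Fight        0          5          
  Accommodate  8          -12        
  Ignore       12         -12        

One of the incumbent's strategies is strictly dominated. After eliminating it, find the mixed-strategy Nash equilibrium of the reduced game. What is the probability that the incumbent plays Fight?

p = 4/5

The incumbent's strategy Ignore is strictly dominated by Accommodate: -8 > -10 and 9 > 6. Eliminate Ignore.
In a mixed equilibrium the entrant is indifferent between Stay out and Enter; this condition fixes p.
  the entrant's payoff from Stay out: p·0 + (1−p)·8 = -8p + 8
  the entrant's payoff from Enter: p·5 + (1−p)·(-12) = 17p - 12
  -8p + 8 = 17p - 12  ⇒  -25p = -20  ⇒  p = 4/5.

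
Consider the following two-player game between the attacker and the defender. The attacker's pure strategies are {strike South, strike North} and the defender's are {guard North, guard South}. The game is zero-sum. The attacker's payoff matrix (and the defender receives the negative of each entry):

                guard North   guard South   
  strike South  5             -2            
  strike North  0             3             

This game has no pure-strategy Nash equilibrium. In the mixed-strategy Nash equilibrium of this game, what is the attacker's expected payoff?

The attacker's indifference between strike South and strike North determines the defender's mixing probability q:
  the attacker's payoff from strike South: q·5 + (1−q)·(-2) = 7q - 2
  the attacker's payoff from strike North: q·0 + (1−q)·3 = -3q + 3
  7q - 2 = -3q + 3  ⇒  10q = 5  ⇒  q = 1/2.
At equilibrium the attacker is indifferent across rows, so the attacker's payoff equals the payoff from strike South: (1/2)·5 + (1/2)·(-2) = 3/2.

3/2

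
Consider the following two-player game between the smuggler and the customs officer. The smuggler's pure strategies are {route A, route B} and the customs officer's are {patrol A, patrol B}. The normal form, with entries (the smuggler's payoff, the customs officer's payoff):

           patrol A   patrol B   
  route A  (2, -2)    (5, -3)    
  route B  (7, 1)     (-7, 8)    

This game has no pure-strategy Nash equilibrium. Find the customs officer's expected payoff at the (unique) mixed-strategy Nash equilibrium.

In a mixed equilibrium the customs officer is indifferent between patrol A and patrol B; this condition fixes p.
  the customs officer's payoff to patrol A: p·(-2) + (1−p)·1 = -3p + 1
  the customs officer's payoff to patrol B: p·(-3) + (1−p)·8 = -11p + 8
  -3p + 1 = -11p + 8  ⇒  8p = 7  ⇒  p = 7/8.
At equilibrium the customs officer is indifferent across columns, so the customs officer's payoff equals the payoff from patrol A: (7/8)·(-2) + (1/8)·1 = -13/8.

-13/8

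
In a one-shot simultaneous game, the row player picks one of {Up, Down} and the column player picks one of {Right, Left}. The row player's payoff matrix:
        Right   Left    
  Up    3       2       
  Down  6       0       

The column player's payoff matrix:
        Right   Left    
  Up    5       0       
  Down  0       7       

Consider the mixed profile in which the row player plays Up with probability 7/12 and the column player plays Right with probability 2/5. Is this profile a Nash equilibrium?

Yes

Check the column player's indifference given the row player's mix p = 7/12:
  payoff from Right = 35/12; payoff from Left = 35/12 — equal.
Check the row player's indifference given the column player's mix q = 2/5:
  payoff from Up = 12/5; payoff from Down = 12/5 — equal.
Both players are indifferent, so neither can profitably deviate.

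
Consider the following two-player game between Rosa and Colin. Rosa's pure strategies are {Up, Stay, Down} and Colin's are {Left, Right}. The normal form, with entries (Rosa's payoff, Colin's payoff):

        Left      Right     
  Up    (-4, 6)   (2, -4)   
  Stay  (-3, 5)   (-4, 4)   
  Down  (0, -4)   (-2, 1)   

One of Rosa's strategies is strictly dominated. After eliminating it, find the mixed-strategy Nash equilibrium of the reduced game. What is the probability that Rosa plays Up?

Rosa's strategy Stay is strictly dominated by Down: 0 > -3 and -2 > -4. Eliminate Stay.
Rosa's mix must leave Colin indifferent between Left and Right.
  Colin's payoff from Left: p·6 + (1−p)·(-4) = 10p - 4
  Colin's payoff from Right: p·(-4) + (1−p)·1 = -5p + 1
  10p - 4 = -5p + 1  ⇒  15p = 5  ⇒  p = 1/3.

p = 1/3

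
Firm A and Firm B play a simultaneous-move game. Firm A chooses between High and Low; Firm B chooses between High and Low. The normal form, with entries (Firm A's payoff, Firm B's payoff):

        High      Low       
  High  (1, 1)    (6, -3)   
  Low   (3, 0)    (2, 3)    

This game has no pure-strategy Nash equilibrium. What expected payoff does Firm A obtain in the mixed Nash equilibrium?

Firm A's indifference between High and Low determines Firm B's mixing probability q:
  Firm A's payoff from High: q·1 + (1−q)·6 = -5q + 6
  Firm A's payoff from Low: q·3 + (1−q)·2 = q + 2
  -5q + 6 = q + 2  ⇒  -6q = -4  ⇒  q = 2/3.
At equilibrium Firm A is indifferent across rows, so Firm A's payoff equals the payoff from High: (2/3)·1 + (1/3)·6 = 8/3.

8/3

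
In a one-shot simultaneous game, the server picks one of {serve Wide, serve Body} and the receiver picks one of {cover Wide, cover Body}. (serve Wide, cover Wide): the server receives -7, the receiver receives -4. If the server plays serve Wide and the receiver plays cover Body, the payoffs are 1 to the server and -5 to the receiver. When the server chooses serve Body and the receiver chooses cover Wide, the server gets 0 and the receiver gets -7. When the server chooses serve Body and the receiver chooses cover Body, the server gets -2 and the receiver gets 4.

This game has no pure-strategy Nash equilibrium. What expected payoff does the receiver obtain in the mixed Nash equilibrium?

For the receiver to be willing to mix, the receiver must be indifferent between cover Wide and cover Body, which pins down the server's mix.
  the receiver's payoff to cover Wide: p·(-4) + (1−p)·(-7) = 3p - 7
  the receiver's payoff to cover Body: p·(-5) + (1−p)·4 = -9p + 4
  3p - 7 = -9p + 4  ⇒  12p = 11  ⇒  p = 11/12.
At equilibrium the receiver is indifferent across columns, so the receiver's payoff equals the payoff from cover Wide: (11/12)·(-4) + (1/12)·(-7) = -17/4.

-17/4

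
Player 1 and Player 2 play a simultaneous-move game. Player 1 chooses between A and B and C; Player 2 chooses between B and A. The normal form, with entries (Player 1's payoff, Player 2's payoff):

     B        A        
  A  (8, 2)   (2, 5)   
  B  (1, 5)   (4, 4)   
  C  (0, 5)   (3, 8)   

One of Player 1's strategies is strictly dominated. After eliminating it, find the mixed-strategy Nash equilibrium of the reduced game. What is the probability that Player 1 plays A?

Player 1's strategy C is strictly dominated by B: 1 > 0 and 4 > 3. Eliminate C.
Set Player 2's expected payoff from B equal to that from A:
  Player 2's expected payoff from B: p·2 + (1−p)·5 = -3p + 5
  Player 2's expected payoff from A: p·5 + (1−p)·4 = p + 4
  -3p + 5 = p + 4  ⇒  -4p = -1  ⇒  p = 1/4.

p = 1/4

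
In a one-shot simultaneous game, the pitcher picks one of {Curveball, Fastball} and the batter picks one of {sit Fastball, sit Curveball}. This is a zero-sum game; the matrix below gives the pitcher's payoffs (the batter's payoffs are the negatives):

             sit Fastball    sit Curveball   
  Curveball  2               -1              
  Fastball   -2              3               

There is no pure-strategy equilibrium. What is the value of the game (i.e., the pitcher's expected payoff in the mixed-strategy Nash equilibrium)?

The pitcher's indifference between Curveball and Fastball determines the batter's mixing probability q:
  the pitcher's payoff to Curveball: q·2 + (1−q)·(-1) = 3q - 1
  the pitcher's payoff to Fastball: q·(-2) + (1−q)·3 = -5q + 3
  3q - 1 = -5q + 3  ⇒  8q = 4  ⇒  q = 1/2.
The value is the pitcher's expected payoff against this mix (using Curveball): (1/2)·2 + (1/2)·(-1) = 1/2.

v = 1/2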